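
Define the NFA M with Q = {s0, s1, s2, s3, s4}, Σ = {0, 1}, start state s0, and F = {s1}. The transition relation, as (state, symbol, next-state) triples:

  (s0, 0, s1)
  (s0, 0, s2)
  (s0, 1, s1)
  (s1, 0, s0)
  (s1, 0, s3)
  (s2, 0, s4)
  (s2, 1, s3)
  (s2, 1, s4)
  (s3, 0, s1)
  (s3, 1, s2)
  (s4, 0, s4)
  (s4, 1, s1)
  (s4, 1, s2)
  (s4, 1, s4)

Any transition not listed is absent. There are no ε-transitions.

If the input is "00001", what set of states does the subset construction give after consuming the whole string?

Start in {s0}.
Read '0': s0→{s1, s2}; now {s1, s2}.
Read '0': s1→{s0, s3}, s2→{s4}; now {s0, s3, s4}.
Read '0': s0→{s1, s2}, s3→{s1}, s4→{s4}; now {s1, s2, s4}.
Read '0': s1→{s0, s3}, s2→{s4}, s4→{s4}; now {s0, s3, s4}.
Read '1': s0→{s1}, s3→{s2}, s4→{s1, s2, s4}; now {s1, s2, s4}.

{s1, s2, s4}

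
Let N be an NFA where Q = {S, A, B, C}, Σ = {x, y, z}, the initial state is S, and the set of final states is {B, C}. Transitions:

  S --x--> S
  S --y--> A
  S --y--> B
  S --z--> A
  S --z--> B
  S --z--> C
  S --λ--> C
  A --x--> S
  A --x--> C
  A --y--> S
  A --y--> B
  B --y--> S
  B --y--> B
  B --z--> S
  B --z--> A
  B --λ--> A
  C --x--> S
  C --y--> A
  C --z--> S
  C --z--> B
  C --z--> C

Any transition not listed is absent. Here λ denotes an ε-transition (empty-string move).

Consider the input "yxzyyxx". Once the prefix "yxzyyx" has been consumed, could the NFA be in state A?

Start: ε-closure({S}) = {S, C}.
Read 'y': {S, C} → {A, B}.
Read 'x': {A, B} → {S, C}.
Read 'z': {S, C} → {S, A, B, C}.
Read 'y': {S, A, B, C} → {S, A, B, C}.
Read 'y': {S, A, B, C} → {S, A, B, C}.
Read 'x': {S, A, B, C} → {S, C}.
State A is not in {S, C}.

No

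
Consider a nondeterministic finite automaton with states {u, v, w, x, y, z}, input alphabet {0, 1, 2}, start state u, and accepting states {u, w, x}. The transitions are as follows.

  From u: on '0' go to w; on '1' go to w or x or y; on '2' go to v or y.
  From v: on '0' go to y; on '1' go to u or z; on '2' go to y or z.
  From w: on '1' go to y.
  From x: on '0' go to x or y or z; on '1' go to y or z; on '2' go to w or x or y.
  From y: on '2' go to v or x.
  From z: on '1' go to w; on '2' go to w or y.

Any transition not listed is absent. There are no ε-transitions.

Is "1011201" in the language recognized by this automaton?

Start in {u}.
Read '1': {u} → {w, x, y}.
Read '0': {w, x, y} → {x, y, z}.
Read '1': {x, y, z} → {w, y, z}.
Read '1': {w, y, z} → {w, y}.
Read '2': {w, y} → {v, x}.
Read '0': {v, x} → {x, y, z}.
Read '1': {x, y, z} → {w, y, z}.
The final set {w, y, z} contains the accepting state w.

Yes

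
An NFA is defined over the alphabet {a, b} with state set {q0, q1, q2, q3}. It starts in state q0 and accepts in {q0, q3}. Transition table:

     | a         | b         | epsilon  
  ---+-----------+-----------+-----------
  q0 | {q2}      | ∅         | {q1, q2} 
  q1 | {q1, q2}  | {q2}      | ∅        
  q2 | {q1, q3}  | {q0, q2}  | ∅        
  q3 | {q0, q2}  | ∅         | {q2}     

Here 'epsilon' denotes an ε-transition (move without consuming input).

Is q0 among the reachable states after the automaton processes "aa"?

Yes

Start: ε-closure({q0}) = {q0, q1, q2}.
Read 'a': q0→{q2}, q1→{q1, q2}, q2→{q1, q3}; now {q1, q2, q3}.
Read 'a': q1→{q1, q2}, q2→{q1, q3}, q3→{q0, q2}; now {q0, q1, q2, q3}.
State q0 is in {q0, q1, q2, q3}.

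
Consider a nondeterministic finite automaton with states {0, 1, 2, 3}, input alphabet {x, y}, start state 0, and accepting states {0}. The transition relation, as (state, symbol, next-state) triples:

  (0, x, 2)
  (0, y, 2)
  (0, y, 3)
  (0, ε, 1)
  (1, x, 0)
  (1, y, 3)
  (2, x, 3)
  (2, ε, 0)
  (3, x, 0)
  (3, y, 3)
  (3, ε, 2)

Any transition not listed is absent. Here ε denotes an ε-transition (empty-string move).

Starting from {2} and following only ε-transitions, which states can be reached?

Begin with {2}.
ε-move 2 → 0; add 0.
ε-move 0 → 1; add 1.

{0, 1, 2}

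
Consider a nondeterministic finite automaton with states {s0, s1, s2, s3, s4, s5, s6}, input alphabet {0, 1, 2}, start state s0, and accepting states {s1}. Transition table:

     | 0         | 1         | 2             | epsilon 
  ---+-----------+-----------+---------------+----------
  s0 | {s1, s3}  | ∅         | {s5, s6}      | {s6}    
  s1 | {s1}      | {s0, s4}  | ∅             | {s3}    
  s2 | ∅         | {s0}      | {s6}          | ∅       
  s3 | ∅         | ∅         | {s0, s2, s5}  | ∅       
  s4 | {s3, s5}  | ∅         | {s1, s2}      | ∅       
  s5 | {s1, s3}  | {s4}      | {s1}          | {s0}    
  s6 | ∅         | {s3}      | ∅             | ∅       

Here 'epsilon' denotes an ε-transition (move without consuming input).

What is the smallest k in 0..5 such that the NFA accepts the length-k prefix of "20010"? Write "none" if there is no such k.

2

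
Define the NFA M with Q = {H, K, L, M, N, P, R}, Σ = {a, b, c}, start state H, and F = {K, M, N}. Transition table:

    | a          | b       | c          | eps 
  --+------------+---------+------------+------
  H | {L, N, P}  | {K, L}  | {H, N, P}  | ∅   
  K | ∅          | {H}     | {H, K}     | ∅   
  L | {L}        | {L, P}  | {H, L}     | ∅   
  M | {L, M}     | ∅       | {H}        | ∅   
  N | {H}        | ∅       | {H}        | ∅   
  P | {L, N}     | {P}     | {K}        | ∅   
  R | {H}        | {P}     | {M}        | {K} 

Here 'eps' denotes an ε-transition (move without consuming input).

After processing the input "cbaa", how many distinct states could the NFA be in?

2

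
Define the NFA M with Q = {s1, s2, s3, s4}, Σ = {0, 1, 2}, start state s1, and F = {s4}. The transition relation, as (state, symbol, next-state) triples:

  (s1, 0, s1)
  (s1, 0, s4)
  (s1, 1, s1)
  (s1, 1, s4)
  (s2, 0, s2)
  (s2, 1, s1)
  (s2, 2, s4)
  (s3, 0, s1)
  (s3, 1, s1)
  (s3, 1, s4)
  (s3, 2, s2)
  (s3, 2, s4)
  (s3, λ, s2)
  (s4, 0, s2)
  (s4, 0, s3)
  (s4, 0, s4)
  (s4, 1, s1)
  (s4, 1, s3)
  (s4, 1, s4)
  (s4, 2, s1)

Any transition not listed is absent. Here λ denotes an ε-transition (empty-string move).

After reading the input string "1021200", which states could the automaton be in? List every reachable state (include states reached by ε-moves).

{s1, s2, s3, s4}

Start in {s1}.
Read '1': s1→{s1, s4}; now {s1, s4}.
Read '0': s1→{s1, s4}, s4→{s2, s3, s4}; now {s1, s2, s3, s4}.
Read '2': s1→∅, s2→{s4}, s3→{s2, s4}, s4→{s1}; now {s1, s2, s4}.
Read '1': s1→{s1, s4}, s2→{s1}, s4→{s1, s3, s4}; union {s1, s3, s4}; ε-closure = {s1, s2, s3, s4}.
Read '2': s1→∅, s2→{s4}, s3→{s2, s4}, s4→{s1}; now {s1, s2, s4}.
Read '0': s1→{s1, s4}, s2→{s2}, s4→{s2, s3, s4}; now {s1, s2, s3, s4}.
Read '0': s1→{s1, s4}, s2→{s2}, s3→{s1}, s4→{s2, s3, s4}; now {s1, s2, s3, s4}.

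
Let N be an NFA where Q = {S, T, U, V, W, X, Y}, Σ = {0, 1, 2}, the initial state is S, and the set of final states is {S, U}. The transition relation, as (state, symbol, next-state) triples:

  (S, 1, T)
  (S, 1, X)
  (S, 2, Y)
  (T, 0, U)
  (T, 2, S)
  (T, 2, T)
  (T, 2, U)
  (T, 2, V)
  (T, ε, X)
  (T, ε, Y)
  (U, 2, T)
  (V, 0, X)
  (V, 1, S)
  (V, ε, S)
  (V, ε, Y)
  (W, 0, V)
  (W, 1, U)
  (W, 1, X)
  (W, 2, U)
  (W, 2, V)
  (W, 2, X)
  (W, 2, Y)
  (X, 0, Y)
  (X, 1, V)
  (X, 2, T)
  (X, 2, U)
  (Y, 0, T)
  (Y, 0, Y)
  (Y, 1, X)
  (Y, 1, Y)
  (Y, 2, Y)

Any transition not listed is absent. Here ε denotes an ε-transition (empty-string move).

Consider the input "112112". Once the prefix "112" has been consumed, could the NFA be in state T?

Start in {S}.
Read '1': S→{T, X}; union {T, X}; ε-closure = {T, X, Y}.
Read '1': T→∅, X→{V}, Y→{X, Y}; union {V, X, Y}; ε-closure = {S, V, X, Y}.
Read '2': S→{Y}, V→∅, X→{T, U}, Y→{Y}; union {T, U, Y}; ε-closure = {T, U, X, Y}.
State T is in {T, U, X, Y}.

Yes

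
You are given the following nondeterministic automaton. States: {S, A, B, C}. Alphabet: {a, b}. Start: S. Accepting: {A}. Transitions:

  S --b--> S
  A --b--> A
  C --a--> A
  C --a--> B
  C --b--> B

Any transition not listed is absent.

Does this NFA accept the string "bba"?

Start in {S}.
Read 'b': S→{S}; now {S}.
Read 'b': S→{S}; now {S}.
Read 'a': S→∅; now ∅.
The final set ∅ contains no accepting state.

No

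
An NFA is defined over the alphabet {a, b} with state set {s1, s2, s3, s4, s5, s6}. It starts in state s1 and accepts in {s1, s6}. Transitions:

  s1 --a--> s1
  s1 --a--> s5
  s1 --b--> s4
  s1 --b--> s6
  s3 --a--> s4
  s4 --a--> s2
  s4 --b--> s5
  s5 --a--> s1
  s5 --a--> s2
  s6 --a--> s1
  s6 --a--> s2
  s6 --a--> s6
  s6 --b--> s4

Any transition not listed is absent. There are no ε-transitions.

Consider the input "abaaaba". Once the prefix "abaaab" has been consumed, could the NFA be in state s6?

Yes

Start in {s1}.
Read 'a': s1→{s1, s5}; now {s1, s5}.
Read 'b': s1→{s4, s6}, s5→∅; now {s4, s6}.
Read 'a': s4→{s2}, s6→{s1, s2, s6}; now {s1, s2, s6}.
Read 'a': s1→{s1, s5}, s2→∅, s6→{s1, s2, s6}; now {s1, s2, s5, s6}.
Read 'a': s1→{s1, s5}, s2→∅, s5→{s1, s2}, s6→{s1, s2, s6}; now {s1, s2, s5, s6}.
Read 'b': s1→{s4, s6}, s2→∅, s5→∅, s6→{s4}; now {s4, s6}.
State s6 is in {s4, s6}.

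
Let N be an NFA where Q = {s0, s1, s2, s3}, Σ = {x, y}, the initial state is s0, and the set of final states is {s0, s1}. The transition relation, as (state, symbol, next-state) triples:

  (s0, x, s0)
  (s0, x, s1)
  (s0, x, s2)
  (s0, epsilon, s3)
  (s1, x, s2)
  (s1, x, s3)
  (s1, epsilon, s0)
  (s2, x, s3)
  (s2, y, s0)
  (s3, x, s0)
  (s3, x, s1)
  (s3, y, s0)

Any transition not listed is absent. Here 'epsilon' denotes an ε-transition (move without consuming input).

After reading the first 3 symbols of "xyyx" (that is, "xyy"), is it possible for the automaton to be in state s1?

No

Start: ε-closure({s0}) = {s0, s3}.
Read 'x': {s0, s3} → {s0, s1, s2, s3}.
Read 'y': {s0, s1, s2, s3} → {s0, s3}.
Read 'y': {s0, s3} → {s0, s3}.
State s1 is not in {s0, s3}.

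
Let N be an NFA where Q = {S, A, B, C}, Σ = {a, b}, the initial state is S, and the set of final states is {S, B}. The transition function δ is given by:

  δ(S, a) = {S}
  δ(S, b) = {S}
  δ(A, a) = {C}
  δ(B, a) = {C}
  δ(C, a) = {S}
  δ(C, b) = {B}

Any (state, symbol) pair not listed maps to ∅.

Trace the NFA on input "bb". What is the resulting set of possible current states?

Start in {S}.
Read 'b': S→{S}; now {S}.
Read 'b': S→{S}; now {S}.

{S}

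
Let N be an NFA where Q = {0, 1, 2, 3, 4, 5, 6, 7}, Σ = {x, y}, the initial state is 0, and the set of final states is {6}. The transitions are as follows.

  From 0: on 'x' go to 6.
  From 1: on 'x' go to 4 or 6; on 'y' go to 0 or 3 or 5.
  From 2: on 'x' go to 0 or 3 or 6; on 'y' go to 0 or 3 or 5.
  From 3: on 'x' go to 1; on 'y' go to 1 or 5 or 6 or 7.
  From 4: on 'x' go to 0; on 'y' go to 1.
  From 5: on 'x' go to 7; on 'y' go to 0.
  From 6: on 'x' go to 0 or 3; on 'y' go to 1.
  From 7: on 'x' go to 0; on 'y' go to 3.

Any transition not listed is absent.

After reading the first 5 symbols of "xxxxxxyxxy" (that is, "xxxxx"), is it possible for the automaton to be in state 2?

No

Start in {0}.
Read 'x': {0} → {6}.
Read 'x': {6} → {0, 3}.
Read 'x': {0, 3} → {1, 6}.
Read 'x': {1, 6} → {0, 3, 4, 6}.
Read 'x': {0, 3, 4, 6} → {0, 1, 3, 6}.
State 2 is not in {0, 1, 3, 6}.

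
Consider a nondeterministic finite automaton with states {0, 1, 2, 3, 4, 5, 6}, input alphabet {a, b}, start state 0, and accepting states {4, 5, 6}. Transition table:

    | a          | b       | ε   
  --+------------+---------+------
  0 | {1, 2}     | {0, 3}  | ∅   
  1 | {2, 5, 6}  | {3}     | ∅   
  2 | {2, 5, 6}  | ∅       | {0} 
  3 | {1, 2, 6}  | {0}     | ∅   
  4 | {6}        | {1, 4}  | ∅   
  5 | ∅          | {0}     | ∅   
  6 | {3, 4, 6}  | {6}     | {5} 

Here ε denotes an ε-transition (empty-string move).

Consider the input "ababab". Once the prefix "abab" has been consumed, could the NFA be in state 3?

Yes

Start in {0}.
Read 'a': 0→{1, 2}; union {1, 2}; ε-closure = {0, 1, 2}.
Read 'b': 0→{0, 3}, 1→{3}, 2→∅; now {0, 3}.
Read 'a': 0→{1, 2}, 3→{1, 2, 6}; union {1, 2, 6}; ε-closure = {0, 1, 2, 5, 6}.
Read 'b': 0→{0, 3}, 1→{3}, 2→∅, 5→{0}, 6→{6}; union {0, 3, 6}; ε-closure = {0, 3, 5, 6}.
State 3 is in {0, 3, 5, 6}.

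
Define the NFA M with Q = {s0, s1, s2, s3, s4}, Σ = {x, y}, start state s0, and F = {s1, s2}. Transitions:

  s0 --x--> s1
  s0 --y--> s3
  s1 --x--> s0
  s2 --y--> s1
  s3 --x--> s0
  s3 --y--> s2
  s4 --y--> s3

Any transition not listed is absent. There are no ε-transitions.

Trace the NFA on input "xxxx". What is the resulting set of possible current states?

Start in {s0}.
Read 'x': {s0} → {s1}.
Read 'x': {s1} → {s0}.
Read 'x': {s0} → {s1}.
Read 'x': {s1} → {s0}.

{s0}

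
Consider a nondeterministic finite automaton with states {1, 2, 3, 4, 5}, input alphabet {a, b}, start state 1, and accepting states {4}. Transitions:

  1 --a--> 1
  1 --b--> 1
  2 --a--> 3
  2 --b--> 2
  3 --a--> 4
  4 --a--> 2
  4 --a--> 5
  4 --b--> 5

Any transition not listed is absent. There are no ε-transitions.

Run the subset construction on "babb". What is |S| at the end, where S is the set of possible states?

Start in {1}.
Read 'b': {1} → {1}.
Read 'a': {1} → {1}.
Read 'b': {1} → {1}.
Read 'b': {1} → {1}.
That set has 1 state.

1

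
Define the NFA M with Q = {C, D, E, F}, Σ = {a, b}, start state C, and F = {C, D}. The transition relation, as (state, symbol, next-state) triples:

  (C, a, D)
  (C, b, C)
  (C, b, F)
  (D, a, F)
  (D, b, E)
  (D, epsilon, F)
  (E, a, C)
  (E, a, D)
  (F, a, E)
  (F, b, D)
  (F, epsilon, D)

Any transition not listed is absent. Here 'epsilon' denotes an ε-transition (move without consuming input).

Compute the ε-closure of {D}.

{D, F}

Begin with {D}.
ε-move D → F; add F.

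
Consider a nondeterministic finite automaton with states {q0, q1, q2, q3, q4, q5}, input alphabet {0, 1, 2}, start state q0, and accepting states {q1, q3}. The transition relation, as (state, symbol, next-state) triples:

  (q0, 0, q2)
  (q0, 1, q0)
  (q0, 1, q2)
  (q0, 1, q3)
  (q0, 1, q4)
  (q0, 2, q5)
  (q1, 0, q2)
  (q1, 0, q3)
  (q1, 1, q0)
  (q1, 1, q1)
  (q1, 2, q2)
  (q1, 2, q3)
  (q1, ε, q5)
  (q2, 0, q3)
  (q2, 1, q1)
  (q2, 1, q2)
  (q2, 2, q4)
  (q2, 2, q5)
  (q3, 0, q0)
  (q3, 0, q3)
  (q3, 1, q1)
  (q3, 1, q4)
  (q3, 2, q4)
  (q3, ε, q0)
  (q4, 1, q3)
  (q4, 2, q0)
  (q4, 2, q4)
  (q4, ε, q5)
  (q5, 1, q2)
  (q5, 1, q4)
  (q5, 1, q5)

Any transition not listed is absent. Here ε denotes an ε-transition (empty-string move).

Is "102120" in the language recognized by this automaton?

Start in {q0}.
Read '1': q0→{q0, q2, q3, q4}; union {q0, q2, q3, q4}; ε-closure = {q0, q2, q3, q4, q5}.
Read '0': q0→{q2}, q2→{q3}, q3→{q0, q3}, q4→∅, q5→∅; now {q0, q2, q3}.
Read '2': q0→{q5}, q2→{q4, q5}, q3→{q4}; now {q4, q5}.
Read '1': q4→{q3}, q5→{q2, q4, q5}; union {q2, q3, q4, q5}; ε-closure = {q0, q2, q3, q4, q5}.
Read '2': q0→{q5}, q2→{q4, q5}, q3→{q4}, q4→{q0, q4}, q5→∅; now {q0, q4, q5}.
Read '0': q0→{q2}, q4→∅, q5→∅; now {q2}.
The final set {q2} contains no accepting state.

No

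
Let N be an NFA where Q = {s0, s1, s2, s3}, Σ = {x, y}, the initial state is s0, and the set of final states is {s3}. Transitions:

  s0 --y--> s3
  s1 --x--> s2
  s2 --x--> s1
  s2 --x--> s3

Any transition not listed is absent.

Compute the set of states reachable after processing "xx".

Start in {s0}.
Read 'x': s0→∅; now ∅.
The set is empty and remains empty for the remaining 1 symbol.

∅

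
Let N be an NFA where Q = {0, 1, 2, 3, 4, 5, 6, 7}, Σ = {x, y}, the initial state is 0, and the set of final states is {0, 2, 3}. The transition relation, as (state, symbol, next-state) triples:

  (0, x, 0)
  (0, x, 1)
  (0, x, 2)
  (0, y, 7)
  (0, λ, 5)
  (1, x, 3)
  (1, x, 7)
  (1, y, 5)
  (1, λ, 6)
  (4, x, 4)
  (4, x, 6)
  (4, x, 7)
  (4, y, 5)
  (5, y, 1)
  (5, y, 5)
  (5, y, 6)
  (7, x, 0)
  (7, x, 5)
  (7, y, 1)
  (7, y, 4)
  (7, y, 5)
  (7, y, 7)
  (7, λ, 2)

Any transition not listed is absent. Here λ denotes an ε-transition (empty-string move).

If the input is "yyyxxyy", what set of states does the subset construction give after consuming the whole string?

Start: ε-closure({0}) = {0, 5}.
Read 'y': {0, 5} → {1, 2, 5, 6, 7}.
Read 'y': {1, 2, 5, 6, 7} → {1, 2, 4, 5, 6, 7}.
Read 'y': {1, 2, 4, 5, 6, 7} → {1, 2, 4, 5, 6, 7}.
Read 'x': {1, 2, 4, 5, 6, 7} → {0, 2, 3, 4, 5, 6, 7}.
Read 'x': {0, 2, 3, 4, 5, 6, 7} → {0, 1, 2, 4, 5, 6, 7}.
Read 'y': {0, 1, 2, 4, 5, 6, 7} → {1, 2, 4, 5, 6, 7}.
Read 'y': {1, 2, 4, 5, 6, 7} → {1, 2, 4, 5, 6, 7}.

{1, 2, 4, 5, 6, 7}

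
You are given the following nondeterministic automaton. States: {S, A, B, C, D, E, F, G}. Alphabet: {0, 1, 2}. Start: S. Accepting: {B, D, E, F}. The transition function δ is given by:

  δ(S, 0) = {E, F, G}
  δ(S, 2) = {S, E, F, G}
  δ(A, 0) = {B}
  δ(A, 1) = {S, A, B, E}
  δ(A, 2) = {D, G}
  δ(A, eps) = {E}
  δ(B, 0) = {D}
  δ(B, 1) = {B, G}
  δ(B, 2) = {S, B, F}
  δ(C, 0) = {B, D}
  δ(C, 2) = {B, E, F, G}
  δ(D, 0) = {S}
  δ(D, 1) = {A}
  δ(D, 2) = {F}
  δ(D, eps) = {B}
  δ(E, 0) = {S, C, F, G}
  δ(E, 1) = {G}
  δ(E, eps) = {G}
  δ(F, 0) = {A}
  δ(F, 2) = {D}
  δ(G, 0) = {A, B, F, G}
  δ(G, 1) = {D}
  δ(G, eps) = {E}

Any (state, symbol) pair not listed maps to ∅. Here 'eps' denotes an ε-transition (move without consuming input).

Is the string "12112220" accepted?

Start in {S}.
Read '1': {S} → ∅.
The set is empty and remains empty for the remaining 7 symbols.
The final set ∅ contains no accepting state.

No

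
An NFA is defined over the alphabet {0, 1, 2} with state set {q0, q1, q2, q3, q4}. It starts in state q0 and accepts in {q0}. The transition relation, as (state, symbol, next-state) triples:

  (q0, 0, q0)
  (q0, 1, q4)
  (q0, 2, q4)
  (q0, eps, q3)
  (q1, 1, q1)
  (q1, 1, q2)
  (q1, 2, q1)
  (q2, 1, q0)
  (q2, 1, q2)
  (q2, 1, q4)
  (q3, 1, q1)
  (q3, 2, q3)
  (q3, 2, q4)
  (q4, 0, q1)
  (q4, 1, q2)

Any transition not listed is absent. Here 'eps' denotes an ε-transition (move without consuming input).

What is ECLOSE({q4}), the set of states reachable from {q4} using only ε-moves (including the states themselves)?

{q4}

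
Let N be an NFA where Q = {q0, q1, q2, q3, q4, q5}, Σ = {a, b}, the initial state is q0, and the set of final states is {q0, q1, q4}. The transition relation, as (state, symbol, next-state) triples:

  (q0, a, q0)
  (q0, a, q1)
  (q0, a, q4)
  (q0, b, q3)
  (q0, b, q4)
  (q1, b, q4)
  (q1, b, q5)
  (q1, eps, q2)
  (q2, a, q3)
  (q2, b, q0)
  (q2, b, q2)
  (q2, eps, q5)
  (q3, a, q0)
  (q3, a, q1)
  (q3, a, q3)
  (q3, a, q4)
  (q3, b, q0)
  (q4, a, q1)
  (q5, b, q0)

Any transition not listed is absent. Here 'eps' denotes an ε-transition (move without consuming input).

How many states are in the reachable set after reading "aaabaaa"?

6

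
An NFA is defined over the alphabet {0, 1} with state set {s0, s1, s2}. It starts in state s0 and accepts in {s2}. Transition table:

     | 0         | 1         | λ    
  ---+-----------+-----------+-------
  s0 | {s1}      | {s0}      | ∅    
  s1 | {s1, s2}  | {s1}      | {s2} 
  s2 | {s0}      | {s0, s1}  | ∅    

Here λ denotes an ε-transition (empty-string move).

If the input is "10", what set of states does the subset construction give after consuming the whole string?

{s1, s2}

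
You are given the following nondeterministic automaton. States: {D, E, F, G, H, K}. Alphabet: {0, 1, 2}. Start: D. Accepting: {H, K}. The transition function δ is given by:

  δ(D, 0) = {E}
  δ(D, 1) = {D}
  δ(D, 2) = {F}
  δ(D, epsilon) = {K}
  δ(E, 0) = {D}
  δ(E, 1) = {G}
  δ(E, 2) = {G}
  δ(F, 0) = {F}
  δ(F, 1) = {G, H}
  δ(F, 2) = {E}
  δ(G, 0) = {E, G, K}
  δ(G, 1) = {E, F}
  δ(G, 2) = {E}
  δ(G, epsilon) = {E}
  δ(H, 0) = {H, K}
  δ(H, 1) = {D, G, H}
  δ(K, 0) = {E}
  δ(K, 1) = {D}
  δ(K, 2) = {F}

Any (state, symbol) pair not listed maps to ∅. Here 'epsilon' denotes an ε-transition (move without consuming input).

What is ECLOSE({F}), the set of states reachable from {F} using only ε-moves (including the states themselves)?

Begin with {F}.
No ε-moves leave this set, so the closure equals the set itself.

{F}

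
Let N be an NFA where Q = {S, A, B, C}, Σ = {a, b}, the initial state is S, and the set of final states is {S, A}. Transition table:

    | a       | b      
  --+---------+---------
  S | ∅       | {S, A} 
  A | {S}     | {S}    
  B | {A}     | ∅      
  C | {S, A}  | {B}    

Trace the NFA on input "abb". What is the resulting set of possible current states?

∅

Start in {S}.
Read 'a': {S} → ∅.
The set is empty and remains empty for the remaining 2 symbols.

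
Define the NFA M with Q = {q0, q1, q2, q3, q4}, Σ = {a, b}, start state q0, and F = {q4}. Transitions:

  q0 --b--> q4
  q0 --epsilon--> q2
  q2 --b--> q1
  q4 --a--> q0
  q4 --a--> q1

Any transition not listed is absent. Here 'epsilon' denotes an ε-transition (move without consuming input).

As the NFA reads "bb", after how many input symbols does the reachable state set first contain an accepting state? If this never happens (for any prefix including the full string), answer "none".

1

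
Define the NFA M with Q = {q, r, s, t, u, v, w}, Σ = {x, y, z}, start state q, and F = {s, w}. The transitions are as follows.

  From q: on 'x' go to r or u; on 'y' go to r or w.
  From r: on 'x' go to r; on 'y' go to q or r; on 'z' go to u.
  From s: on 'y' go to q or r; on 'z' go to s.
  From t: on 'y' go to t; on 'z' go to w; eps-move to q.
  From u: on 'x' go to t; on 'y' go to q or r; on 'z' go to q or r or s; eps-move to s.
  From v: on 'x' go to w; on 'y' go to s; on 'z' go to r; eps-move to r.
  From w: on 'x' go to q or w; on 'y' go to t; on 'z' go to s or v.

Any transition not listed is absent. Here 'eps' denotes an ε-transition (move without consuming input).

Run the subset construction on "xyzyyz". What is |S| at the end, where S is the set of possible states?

4

Start in {q}.
Read 'x': q→{r, u}; union {r, u}; ε-closure = {r, s, u}.
Read 'y': r→{q, r}, s→{q, r}, u→{q, r}; now {q, r}.
Read 'z': q→∅, r→{u}; union {u}; ε-closure = {s, u}.
Read 'y': s→{q, r}, u→{q, r}; now {q, r}.
Read 'y': q→{r, w}, r→{q, r}; now {q, r, w}.
Read 'z': q→∅, r→{u}, w→{s, v}; union {s, u, v}; ε-closure = {r, s, u, v}.
That set has 4 states.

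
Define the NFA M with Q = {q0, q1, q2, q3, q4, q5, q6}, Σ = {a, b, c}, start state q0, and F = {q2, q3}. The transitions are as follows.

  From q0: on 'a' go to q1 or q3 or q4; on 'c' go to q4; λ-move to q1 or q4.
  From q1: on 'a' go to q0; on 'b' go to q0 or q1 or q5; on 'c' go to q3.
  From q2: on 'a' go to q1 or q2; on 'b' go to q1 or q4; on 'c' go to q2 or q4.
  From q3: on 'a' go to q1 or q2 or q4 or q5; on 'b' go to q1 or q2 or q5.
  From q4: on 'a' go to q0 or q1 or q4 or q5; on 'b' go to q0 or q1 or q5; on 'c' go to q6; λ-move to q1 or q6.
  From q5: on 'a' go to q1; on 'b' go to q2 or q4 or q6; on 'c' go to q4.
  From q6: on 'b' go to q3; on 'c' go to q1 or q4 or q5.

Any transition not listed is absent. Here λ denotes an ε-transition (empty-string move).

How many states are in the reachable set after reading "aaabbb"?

7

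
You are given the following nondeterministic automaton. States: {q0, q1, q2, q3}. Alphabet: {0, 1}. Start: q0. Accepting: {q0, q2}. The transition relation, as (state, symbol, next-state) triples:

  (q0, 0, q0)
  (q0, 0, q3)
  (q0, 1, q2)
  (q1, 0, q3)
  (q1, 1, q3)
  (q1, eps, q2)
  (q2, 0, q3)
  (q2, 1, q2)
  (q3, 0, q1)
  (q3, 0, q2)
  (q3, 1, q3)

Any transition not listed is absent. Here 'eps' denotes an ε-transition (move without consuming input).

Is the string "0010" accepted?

Yes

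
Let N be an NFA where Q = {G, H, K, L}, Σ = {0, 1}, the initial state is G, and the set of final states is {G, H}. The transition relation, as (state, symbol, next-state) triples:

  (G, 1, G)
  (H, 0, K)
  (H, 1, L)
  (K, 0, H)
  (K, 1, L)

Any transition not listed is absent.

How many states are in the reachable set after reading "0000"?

Start in {G}.
Read '0': G→∅; now ∅.
The set is empty and remains empty for the remaining 3 symbols.
That set has 0 states.

0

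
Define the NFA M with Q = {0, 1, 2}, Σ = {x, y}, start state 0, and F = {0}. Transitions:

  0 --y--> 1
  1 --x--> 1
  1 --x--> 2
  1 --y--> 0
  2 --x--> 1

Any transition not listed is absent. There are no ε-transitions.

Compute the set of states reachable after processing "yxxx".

{1, 2}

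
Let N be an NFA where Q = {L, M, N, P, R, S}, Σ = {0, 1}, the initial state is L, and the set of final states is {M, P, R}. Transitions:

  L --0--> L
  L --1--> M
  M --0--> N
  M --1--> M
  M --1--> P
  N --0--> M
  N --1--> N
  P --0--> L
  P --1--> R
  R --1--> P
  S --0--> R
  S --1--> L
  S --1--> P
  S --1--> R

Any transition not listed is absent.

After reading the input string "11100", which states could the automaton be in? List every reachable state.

Start in {L}.
Read '1': {L} → {M}.
Read '1': {M} → {M, P}.
Read '1': {M, P} → {M, P, R}.
Read '0': {M, P, R} → {L, N}.
Read '0': {L, N} → {L, M}.

{L, M}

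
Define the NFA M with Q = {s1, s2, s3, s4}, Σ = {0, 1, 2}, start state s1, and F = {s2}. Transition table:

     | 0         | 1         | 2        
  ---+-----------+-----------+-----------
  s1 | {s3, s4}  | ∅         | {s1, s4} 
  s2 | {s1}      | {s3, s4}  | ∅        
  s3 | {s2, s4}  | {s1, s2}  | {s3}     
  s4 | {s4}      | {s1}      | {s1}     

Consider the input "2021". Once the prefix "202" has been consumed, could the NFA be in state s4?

No

Start in {s1}.
Read '2': s1→{s1, s4}; now {s1, s4}.
Read '0': s1→{s3, s4}, s4→{s4}; now {s3, s4}.
Read '2': s3→{s3}, s4→{s1}; now {s1, s3}.
State s4 is not in {s1, s3}.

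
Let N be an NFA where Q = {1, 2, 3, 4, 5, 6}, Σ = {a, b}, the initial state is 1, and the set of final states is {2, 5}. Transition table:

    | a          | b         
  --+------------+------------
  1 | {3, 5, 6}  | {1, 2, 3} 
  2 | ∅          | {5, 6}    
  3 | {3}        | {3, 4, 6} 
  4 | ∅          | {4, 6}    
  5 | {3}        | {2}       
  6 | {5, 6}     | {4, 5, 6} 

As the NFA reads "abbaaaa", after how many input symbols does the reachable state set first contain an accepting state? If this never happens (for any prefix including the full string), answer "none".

1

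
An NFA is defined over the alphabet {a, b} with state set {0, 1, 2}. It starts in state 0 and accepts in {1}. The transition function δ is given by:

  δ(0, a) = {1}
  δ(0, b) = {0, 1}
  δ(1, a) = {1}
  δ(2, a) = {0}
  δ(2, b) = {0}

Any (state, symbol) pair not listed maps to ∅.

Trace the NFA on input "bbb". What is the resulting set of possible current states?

{0, 1}

Start in {0}.
Read 'b': 0→{0, 1}; now {0, 1}.
Read 'b': 0→{0, 1}, 1→∅; now {0, 1}.
Read 'b': 0→{0, 1}, 1→∅; now {0, 1}.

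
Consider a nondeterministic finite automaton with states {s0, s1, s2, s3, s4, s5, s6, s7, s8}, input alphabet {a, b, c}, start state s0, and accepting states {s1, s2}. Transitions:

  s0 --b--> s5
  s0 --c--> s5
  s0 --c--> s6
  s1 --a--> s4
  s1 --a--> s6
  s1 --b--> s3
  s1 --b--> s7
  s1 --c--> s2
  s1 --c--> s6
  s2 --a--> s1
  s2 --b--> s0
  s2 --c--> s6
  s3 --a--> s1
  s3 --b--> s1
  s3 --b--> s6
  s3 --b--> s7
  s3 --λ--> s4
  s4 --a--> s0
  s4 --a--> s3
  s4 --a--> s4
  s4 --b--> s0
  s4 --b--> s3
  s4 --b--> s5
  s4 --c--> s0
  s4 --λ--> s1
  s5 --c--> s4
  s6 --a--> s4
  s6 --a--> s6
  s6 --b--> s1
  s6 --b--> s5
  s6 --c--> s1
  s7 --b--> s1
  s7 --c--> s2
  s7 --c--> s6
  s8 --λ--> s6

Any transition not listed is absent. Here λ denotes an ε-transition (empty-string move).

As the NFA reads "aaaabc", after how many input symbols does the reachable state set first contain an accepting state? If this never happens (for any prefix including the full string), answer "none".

Start in {s0}.
Read 'a': {s0} → ∅.
The set is empty and remains empty for the remaining 5 symbols.
No reachable set along the way intersects F.

none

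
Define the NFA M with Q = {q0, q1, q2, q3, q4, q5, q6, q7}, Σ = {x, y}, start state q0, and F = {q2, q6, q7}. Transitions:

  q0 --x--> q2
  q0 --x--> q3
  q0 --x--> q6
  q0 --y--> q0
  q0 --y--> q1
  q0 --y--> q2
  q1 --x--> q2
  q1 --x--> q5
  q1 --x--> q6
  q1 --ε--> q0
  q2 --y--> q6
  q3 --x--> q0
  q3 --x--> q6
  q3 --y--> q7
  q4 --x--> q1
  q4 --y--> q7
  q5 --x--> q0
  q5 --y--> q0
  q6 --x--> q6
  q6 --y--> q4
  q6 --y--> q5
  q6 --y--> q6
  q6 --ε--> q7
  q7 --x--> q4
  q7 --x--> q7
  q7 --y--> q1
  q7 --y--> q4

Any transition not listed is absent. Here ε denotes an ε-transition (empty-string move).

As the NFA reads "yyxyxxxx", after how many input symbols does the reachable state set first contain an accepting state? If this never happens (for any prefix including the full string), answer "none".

1

Start in {q0}.
Read 'y': q0→{q0, q1, q2}; now {q0, q1, q2}.
None of the earlier sets intersect F, but {q0, q1, q2} does.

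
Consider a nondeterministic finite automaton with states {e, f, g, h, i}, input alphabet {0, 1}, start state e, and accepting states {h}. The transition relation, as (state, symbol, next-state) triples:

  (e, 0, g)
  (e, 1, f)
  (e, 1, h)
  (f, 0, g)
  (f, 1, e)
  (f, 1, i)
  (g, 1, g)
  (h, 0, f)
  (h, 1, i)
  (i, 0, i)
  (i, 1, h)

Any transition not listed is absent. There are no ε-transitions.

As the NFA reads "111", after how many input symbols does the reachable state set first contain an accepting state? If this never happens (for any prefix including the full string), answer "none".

Start in {e}.
Read '1': e→{f, h}; now {f, h}.
None of the earlier sets intersect F, but {f, h} does.

1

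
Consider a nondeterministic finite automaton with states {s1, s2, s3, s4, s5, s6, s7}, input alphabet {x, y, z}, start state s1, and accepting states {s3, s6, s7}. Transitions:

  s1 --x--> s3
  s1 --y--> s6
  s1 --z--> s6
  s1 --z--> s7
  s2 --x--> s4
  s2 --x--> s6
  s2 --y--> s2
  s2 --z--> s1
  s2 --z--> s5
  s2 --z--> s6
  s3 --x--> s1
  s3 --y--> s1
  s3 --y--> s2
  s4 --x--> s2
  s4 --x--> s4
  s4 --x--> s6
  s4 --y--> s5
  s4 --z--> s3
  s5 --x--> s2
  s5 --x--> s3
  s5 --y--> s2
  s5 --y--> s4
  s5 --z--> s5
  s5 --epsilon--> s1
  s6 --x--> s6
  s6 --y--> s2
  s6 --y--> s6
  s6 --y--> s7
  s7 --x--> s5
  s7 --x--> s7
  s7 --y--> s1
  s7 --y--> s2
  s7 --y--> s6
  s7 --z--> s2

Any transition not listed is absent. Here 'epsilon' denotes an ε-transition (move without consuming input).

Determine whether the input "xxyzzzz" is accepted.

Start in {s1}.
Read 'x': s1→{s3}; now {s3}.
Read 'x': s3→{s1}; now {s1}.
Read 'y': s1→{s6}; now {s6}.
Read 'z': s6→∅; now ∅.
The set is empty and remains empty for the remaining 3 symbols.
The final set ∅ contains no accepting state.

No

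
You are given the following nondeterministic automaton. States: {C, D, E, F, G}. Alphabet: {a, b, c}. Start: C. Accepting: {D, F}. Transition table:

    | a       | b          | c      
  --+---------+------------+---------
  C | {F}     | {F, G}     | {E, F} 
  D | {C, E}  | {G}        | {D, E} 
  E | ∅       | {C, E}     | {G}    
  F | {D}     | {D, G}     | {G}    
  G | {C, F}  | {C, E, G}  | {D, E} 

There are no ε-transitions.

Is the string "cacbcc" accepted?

Yes

Start in {C}.
Read 'c': {C} → {E, F}.
Read 'a': {E, F} → {D}.
Read 'c': {D} → {D, E}.
Read 'b': {D, E} → {C, E, G}.
Read 'c': {C, E, G} → {D, E, F, G}.
Read 'c': {D, E, F, G} → {D, E, G}.
The final set {D, E, G} contains the accepting state D.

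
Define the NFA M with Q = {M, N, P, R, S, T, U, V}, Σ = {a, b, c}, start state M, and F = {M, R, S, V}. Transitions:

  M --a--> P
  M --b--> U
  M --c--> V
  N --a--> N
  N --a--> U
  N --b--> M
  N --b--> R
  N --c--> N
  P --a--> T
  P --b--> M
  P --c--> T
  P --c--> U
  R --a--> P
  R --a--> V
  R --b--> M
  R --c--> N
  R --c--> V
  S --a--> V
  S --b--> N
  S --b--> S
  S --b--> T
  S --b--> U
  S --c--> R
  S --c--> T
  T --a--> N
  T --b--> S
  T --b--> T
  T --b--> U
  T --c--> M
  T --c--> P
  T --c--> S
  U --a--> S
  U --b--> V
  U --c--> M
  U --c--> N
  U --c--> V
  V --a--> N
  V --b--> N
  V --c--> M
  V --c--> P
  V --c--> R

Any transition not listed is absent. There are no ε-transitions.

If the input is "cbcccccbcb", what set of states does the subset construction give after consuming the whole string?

{M, N, R}

Start in {M}.
Read 'c': M→{V}; now {V}.
Read 'b': V→{N}; now {N}.
Read 'c': N→{N}; now {N}.
Read 'c': N→{N}; now {N}.
Read 'c': N→{N}; now {N}.
Read 'c': N→{N}; now {N}.
Read 'c': N→{N}; now {N}.
Read 'b': N→{M, R}; now {M, R}.
Read 'c': M→{V}, R→{N, V}; now {N, V}.
Read 'b': N→{M, R}, V→{N}; now {M, N, R}.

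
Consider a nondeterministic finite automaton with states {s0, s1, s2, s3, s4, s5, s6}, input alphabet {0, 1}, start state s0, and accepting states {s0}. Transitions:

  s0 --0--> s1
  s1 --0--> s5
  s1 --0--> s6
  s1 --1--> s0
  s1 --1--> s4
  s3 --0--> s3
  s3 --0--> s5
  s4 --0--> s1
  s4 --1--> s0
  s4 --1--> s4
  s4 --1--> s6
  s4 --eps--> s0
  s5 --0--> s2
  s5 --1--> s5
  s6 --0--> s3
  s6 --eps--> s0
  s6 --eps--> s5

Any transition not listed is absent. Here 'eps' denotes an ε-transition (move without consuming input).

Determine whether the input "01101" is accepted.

Start in {s0}.
Read '0': {s0} → {s1}.
Read '1': {s1} → {s0, s4}.
Read '1': {s0, s4} → {s0, s4, s5, s6}.
Read '0': {s0, s4, s5, s6} → {s1, s2, s3}.
Read '1': {s1, s2, s3} → {s0, s4}.
The final set {s0, s4} contains the accepting state s0.

Yes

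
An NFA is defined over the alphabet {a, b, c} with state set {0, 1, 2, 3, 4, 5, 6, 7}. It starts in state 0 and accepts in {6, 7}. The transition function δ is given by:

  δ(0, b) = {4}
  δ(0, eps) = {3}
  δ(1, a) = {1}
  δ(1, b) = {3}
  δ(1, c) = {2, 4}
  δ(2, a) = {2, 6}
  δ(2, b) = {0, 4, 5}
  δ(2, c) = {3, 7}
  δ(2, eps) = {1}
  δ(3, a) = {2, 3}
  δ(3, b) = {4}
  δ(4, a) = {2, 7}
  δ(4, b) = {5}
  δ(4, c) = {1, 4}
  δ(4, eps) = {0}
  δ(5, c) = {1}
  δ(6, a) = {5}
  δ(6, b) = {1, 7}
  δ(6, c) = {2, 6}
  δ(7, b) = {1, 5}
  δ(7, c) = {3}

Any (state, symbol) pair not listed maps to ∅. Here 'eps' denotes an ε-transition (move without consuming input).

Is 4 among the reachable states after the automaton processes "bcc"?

Start: ε-closure({0}) = {0, 3}.
Read 'b': 0→{4}, 3→{4}; union {4}; ε-closure = {0, 3, 4}.
Read 'c': 0→∅, 3→∅, 4→{1, 4}; union {1, 4}; ε-closure = {0, 1, 3, 4}.
Read 'c': 0→∅, 1→{2, 4}, 3→∅, 4→{1, 4}; union {1, 2, 4}; ε-closure = {0, 1, 2, 3, 4}.
State 4 is in {0, 1, 2, 3, 4}.

Yes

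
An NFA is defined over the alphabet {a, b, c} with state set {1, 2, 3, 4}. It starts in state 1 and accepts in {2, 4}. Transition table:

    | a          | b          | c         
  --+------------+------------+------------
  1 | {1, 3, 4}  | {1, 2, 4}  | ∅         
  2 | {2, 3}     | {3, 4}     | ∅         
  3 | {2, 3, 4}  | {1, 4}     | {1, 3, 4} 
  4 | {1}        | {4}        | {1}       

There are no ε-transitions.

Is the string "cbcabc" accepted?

No

Start in {1}.
Read 'c': {1} → ∅.
The set is empty and remains empty for the remaining 5 symbols.
The final set ∅ contains no accepting state.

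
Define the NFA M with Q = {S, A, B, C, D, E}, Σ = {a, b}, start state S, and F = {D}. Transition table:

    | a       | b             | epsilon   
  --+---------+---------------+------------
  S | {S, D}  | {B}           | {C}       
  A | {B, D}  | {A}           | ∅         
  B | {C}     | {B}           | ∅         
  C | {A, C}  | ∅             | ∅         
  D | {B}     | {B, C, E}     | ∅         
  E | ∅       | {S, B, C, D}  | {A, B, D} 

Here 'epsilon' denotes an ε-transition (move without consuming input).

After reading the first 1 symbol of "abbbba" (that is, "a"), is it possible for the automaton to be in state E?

Start: ε-closure({S}) = {S, C}.
Read 'a': S→{S, D}, C→{A, C}; now {S, A, C, D}.
State E is not in {S, A, C, D}.

No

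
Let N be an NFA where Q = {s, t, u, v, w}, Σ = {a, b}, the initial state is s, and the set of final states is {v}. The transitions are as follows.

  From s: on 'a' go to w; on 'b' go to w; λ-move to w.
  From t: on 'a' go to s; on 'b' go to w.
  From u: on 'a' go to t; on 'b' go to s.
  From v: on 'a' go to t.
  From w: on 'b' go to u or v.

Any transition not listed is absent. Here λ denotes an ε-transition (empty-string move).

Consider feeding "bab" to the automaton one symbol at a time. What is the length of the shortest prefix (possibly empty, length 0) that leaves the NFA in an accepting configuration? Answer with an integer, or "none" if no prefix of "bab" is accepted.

Start: ε-closure({s}) = {s, w}.
Read 'b': s→{w}, w→{u, v}; now {u, v, w}.
None of the earlier sets intersect F, but {u, v, w} does.

1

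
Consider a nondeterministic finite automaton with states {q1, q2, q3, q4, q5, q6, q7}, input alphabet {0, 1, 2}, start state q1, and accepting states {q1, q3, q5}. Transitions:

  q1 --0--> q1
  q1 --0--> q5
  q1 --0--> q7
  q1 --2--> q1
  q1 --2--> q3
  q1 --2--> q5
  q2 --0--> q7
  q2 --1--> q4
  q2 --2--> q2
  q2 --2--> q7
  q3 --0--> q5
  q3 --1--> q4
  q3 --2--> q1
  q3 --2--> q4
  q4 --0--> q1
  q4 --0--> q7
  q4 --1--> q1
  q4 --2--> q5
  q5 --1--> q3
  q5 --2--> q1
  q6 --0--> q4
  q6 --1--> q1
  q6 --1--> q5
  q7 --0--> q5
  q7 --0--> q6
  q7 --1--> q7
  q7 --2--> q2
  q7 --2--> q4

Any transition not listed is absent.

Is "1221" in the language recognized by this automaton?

Start in {q1}.
Read '1': {q1} → ∅.
The set is empty and remains empty for the remaining 3 symbols.
The final set ∅ contains no accepting state.

No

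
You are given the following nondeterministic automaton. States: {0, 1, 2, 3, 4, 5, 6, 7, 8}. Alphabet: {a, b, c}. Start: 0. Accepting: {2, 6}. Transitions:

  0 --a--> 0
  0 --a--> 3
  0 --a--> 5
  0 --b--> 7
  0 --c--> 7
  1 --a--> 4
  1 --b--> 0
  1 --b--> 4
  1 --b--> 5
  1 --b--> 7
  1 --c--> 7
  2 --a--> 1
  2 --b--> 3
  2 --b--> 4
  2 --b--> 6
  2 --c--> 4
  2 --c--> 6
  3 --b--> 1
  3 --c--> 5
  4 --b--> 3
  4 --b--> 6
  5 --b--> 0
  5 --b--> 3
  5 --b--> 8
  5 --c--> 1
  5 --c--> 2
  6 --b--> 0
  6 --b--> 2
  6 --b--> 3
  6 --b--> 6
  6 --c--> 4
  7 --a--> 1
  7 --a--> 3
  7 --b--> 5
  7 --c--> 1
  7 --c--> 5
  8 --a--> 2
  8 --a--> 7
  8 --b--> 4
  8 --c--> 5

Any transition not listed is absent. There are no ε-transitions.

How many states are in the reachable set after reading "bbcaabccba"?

4

Start in {0}.
Read 'b': {0} → {7}.
Read 'b': {7} → {5}.
Read 'c': {5} → {1, 2}.
Read 'a': {1, 2} → {1, 4}.
Read 'a': {1, 4} → {4}.
Read 'b': {4} → {3, 6}.
Read 'c': {3, 6} → {4, 5}.
Read 'c': {4, 5} → {1, 2}.
Read 'b': {1, 2} → {0, 3, 4, 5, 6, 7}.
Read 'a': {0, 3, 4, 5, 6, 7} → {0, 1, 3, 5}.
That set has 4 states.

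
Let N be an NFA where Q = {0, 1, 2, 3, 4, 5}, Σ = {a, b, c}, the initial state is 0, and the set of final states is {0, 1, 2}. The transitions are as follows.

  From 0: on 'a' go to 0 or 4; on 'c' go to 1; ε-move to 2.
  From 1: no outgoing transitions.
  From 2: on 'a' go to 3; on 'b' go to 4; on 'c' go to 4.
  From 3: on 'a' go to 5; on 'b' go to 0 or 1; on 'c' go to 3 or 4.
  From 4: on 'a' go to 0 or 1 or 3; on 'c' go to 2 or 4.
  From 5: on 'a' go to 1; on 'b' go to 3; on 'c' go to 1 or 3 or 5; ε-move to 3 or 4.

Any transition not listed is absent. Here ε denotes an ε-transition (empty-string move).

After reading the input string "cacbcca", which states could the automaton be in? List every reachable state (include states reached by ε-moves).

Start: ε-closure({0}) = {0, 2}.
Read 'c': 0→{1}, 2→{4}; now {1, 4}.
Read 'a': 1→∅, 4→{0, 1, 3}; union {0, 1, 3}; ε-closure = {0, 1, 2, 3}.
Read 'c': 0→{1}, 1→∅, 2→{4}, 3→{3, 4}; now {1, 3, 4}.
Read 'b': 1→∅, 3→{0, 1}, 4→∅; union {0, 1}; ε-closure = {0, 1, 2}.
Read 'c': 0→{1}, 1→∅, 2→{4}; now {1, 4}.
Read 'c': 1→∅, 4→{2, 4}; now {2, 4}.
Read 'a': 2→{3}, 4→{0, 1, 3}; union {0, 1, 3}; ε-closure = {0, 1, 2, 3}.

{0, 1, 2, 3}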